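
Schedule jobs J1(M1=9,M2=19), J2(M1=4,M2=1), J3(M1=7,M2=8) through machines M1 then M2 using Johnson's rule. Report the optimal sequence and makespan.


Johnson's rule:
Group 1 (M1≤M2, sort by M1): ['J3', 'J1']
Group 2 (M1>M2, sort desc M2): ['J2']
Sequence: J3 → J1 → J2
Makespan calculation:
  J3: M1 done=7, M2 done=15
  J1: M1 done=16, M2 done=35
  J2: M1 done=20, M2 done=36
= Sequence: J3 → J1 → J2, Makespan: 36


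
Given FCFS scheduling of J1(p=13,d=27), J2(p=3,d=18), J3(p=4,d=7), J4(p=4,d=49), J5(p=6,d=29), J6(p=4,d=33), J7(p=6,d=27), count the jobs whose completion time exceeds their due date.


Completion vs due date:
  J1: C=13, d=27 → on time
  J2: C=16, d=18 → on time
  J3: C=20, d=7 → TARDY
  J4: C=24, d=49 → on time
  J5: C=30, d=29 → TARDY
  J6: C=34, d=33 → TARDY
  J7: C=40, d=27 → TARDY
Tardy jobs: J3, J5, J6, J7
Count = 4


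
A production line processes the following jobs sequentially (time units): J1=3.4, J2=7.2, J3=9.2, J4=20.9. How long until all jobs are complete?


Sequential makespan: sum all processing times
= 3.4 + 7.2 + 9.2 + 20.9
= 40.7 time units


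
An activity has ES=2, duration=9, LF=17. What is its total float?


EF = ES + duration = 2 + 9 = 11
LS = LF - duration = 17 - 9 = 8
Total Float = LF - EF = 17 - 11
(or LS - ES = 8 - 2)
= 6


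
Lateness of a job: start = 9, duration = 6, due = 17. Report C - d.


Completion = 9 + 6 = 15
Lateness = C - d = 15 - 17
= -2


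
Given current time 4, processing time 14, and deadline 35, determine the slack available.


Slack = due - current_time - processing
= 35 - 4 - 14
= 17


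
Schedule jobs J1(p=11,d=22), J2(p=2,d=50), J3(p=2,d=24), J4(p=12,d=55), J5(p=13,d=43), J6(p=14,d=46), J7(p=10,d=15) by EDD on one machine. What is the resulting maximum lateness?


EDD order: J7 → J1 → J3 → J5 → J6 → J2 → J4
Completion and lateness:
  J7: C=10, d=15, L=10-15=-5
  J1: C=21, d=22, L=21-22=-1
  J3: C=23, d=24, L=23-24=-1
  J5: C=36, d=43, L=36-43=-7
  J6: C=50, d=46, L=50-46=4
  J2: C=52, d=50, L=52-50=2
  J4: C=64, d=55, L=64-55=9
Lmax = max(-5, -1, -1, -7, 4, 2, 9)
= 9


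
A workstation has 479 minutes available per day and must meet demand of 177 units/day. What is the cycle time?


Cycle time = available time / demand
= 479 / 177
= 2.71 min/unit


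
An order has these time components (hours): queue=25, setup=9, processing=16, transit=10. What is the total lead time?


Lead time = queue + setup + processing + transit
= 25 + 9 + 16 + 10
= 60 hours


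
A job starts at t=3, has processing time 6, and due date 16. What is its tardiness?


Completion = start + processing = 3 + 6 = 9
Tardiness = max(0, C - d) = max(0, 9 - 16)
= max(0, -7)
= 0


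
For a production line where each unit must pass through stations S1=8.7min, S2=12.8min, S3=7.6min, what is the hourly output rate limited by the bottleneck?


Bottleneck = longest station time
Station times: [8.7, 12.8, 7.6]
Max = 12.8 min
Rate = 60 / 12.8
= 4.69 units/hour (bottleneck: 12.8min)


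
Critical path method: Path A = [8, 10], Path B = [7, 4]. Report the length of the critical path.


Path A: 8 + 10 = 18
Path B: 7 + 4 = 11
Critical path = longest = max(18, 11)
= 18 (Path A)


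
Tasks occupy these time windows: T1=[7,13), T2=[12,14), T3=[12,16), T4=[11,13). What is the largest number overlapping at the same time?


Check each time point for overlaps:
  t=12: 4 tasks active (T1, T2, T3, T4)
Max concurrent = 4


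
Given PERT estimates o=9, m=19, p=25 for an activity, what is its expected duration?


te = (o + 4m + p) / 6
= (9 + 4×19 + 25) / 6
= (9 + 76 + 25) / 6
= 110 / 6
= 18.33


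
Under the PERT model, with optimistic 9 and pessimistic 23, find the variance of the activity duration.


σ² = ((p - o) / 6)² = (p - o)² / 36
= (23 - 9)² / 36
= 14² / 36
= 196 / 36
= 5.4444


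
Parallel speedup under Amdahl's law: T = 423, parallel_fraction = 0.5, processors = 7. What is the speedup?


Amdahl's law: T_p = T × ((1-p) + p/N)
= 423 × ((1-0.5) + 0.5/7)
= 423 × (0.50 + 0.0714)
= 423 × 0.5714
= 241.71
Speedup = 423/241.71
= 1.75×


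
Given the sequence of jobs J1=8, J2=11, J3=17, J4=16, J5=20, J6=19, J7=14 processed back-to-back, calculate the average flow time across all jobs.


Completion times:
  J1: completes at 8
  J2: completes at 19
  J3: completes at 36
  J4: completes at 52
  J5: completes at 72
  J6: completes at 91
  J7: completes at 105
Sum = 383
Average = 383/7
= 54.71


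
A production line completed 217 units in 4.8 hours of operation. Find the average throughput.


Throughput = units / time
= 217 / 4.8
= 45.2 units/hour


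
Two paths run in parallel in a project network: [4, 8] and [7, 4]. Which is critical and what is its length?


Path A: 4 + 8 = 12
Path B: 7 + 4 = 11
Critical path = longest = max(12, 11)
= 12 (Path A)


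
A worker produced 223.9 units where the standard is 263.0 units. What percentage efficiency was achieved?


Efficiency = (actual / standard) × 100
= (223.9 / 263.0) × 100
= 85.1%


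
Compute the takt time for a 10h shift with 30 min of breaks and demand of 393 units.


Available = 10×60 - 30 = 570 min
Takt time = 570 / 393
= 1.45 min/unit


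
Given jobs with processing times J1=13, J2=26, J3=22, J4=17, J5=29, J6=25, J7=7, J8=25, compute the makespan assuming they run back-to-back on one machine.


Sequential makespan: sum all processing times
= 13 + 26 + 22 + 17 + 29 + 25 + 7 + 25
= 164 time units


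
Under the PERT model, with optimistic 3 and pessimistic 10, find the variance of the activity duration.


σ² = ((p - o) / 6)² = (p - o)² / 36
= (10 - 3)² / 36
= 7² / 36
= 49 / 36
= 1.3611


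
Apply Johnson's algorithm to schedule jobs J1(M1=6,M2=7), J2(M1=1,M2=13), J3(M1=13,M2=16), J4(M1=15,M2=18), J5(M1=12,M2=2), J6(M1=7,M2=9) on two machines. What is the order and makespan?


Johnson's rule:
Group 1 (M1≤M2, sort by M1): ['J2', 'J1', 'J6', 'J3', 'J4']
Group 2 (M1>M2, sort desc M2): ['J5']
Sequence: J2 → J1 → J6 → J3 → J4 → J5
Makespan calculation:
  J2: M1 done=1, M2 done=14
  J1: M1 done=7, M2 done=21
  J6: M1 done=14, M2 done=30
  J3: M1 done=27, M2 done=46
  J4: M1 done=42, M2 done=64
  J5: M1 done=54, M2 done=66
= Sequence: J2 → J1 → J6 → J3 → J4 → J5, Makespan: 66


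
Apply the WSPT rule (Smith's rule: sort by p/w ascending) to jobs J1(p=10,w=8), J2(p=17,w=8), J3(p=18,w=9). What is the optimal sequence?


WSPT (Smith's rule): sort by p/w ascending
  J1: p/w = 10/8 = 1.250
  J3: p/w = 18/9 = 2.000
  J2: p/w = 17/8 = 2.125
Order: J1 → J3 → J2


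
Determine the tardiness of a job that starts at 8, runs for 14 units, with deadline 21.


Completion = start + processing = 8 + 14 = 22
Tardiness = max(0, C - d) = max(0, 22 - 21)
= max(0, 1)
= 1


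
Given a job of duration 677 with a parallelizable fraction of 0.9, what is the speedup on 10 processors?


Amdahl's law: T_p = T × ((1-p) + p/N)
= 677 × ((1-0.9) + 0.9/10)
= 677 × (0.10 + 0.0900)
= 677 × 0.1900
= 128.63
Speedup = 677/128.63
= 5.26×


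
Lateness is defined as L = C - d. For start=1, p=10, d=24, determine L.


Completion = 1 + 10 = 11
Lateness = C - d = 11 - 24
= -13


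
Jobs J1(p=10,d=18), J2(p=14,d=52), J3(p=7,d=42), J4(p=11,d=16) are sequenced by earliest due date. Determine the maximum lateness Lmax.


EDD order: J4 → J1 → J3 → J2
Completion and lateness:
  J4: C=11, d=16, L=11-16=-5
  J1: C=21, d=18, L=21-18=3
  J3: C=28, d=42, L=28-42=-14
  J2: C=42, d=52, L=42-52=-10
Lmax = max(-5, 3, -14, -10)
= 3


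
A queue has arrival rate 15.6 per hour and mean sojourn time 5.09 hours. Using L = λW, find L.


Little's law: L = λ × W
= 15.6 × 5.09
= 79.40


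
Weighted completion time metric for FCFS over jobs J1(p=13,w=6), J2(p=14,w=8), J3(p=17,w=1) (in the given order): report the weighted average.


Completion times:
  J1: C=13, w×C=6×13=78
  J2: C=27, w×C=8×27=216
  J3: C=44, w×C=1×44=44
Sum w×C = 338
Sum w = 15
Weighted avg = 338/15
= 22.53


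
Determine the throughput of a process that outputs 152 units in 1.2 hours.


Throughput = units / time
= 152 / 1.2
= 126.7 units/hour


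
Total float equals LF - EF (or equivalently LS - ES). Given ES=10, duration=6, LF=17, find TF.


EF = ES + duration = 10 + 6 = 16
LS = LF - duration = 17 - 6 = 11
Total Float = LF - EF = 17 - 16
(or LS - ES = 11 - 10)
= 1


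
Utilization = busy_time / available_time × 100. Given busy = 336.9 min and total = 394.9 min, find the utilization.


Utilization = busy / total × 100
= 336.9 / 394.9 × 100
= 85.3%


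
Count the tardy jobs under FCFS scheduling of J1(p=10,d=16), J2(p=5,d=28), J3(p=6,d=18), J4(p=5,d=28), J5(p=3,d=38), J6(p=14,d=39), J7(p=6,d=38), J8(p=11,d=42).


Completion vs due date:
  J1: C=10, d=16 → on time
  J2: C=15, d=28 → on time
  J3: C=21, d=18 → TARDY
  J4: C=26, d=28 → on time
  J5: C=29, d=38 → on time
  J6: C=43, d=39 → TARDY
  J7: C=49, d=38 → TARDY
  J8: C=60, d=42 → TARDY
Tardy jobs: J3, J6, J7, J8
Count = 4


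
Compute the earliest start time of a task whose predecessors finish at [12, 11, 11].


ES = max of all predecessor completion times
Predecessors: [12, 11, 11]
ES = max(12, 11, 11)
= 12


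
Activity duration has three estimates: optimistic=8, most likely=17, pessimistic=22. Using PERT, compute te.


te = (o + 4m + p) / 6
= (8 + 4×17 + 22) / 6
= (8 + 68 + 22) / 6
= 98 / 6
= 16.33


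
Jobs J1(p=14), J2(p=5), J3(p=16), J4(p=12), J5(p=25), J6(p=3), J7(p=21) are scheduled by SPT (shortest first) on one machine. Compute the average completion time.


SPT order: J6 → J2 → J4 → J1 → J3 → J7 → J5
Completion times:
  J6: C=3
  J2: C=8
  J4: C=20
  J1: C=34
  J3: C=50
  J7: C=71
  J5: C=96
Sum = 282, n = 7
Mean flow = 282/7
= 40.29


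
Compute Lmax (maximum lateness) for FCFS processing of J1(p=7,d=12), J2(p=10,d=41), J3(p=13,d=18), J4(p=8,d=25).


Lateness per job (L = C - d):
  J1: C=7, d=12, L=-5
  J2: C=17, d=41, L=-24
  J3: C=30, d=18, L=12
  J4: C=38, d=25, L=13
Lmax = max(-5, -24, 12, 13)
= 13


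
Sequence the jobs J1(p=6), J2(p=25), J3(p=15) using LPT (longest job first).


LPT: sort by longest processing time first
  J2: p=25
  J3: p=15
  J1: p=6
Order: J2 → J3 → J1


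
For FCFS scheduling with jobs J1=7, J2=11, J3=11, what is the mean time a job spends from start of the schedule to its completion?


Completion times:
  J1: completes at 7
  J2: completes at 18
  J3: completes at 29
Sum = 54
Average = 54/3
= 18.00


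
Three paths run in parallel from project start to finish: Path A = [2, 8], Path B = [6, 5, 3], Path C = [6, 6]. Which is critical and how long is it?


Path A: 2 + 8 = 10
Path B: 6 + 5 + 3 = 14
Path C: 6 + 6 = 12
Critical path = longest = max(10, 14, 12)
= 14 (Path B)


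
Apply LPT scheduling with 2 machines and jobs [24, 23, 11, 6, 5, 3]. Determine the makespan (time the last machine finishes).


Jobs (LPT sorted): [24, 23, 11, 6, 5, 3]
Machines: 2
  J=24 → Machine 1 (load: 0+24=24)
  J=23 → Machine 2 (load: 0+23=23)
  J=11 → Machine 2 (load: 23+11=34)
  J=6 → Machine 1 (load: 24+6=30)
  J=5 → Machine 1 (load: 30+5=35)
  J=3 → Machine 2 (load: 34+3=37)
Machine loads: [35, 37]
Makespan = max = 37 time units


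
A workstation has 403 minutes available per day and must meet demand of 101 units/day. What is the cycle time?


Cycle time = available time / demand
= 403 / 101
= 3.99 min/unit


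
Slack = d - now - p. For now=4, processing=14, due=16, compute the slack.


Slack = due - current_time - processing
= 16 - 4 - 14
= -2


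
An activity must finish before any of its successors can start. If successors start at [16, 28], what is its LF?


LF = min of all successor start times
Successors start at: [16, 28]
LF = min(16, 28)
= 16


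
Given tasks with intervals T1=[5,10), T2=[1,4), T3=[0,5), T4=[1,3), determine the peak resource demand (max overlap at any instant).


Check each time point for overlaps:
  t=1: 3 tasks active (T2, T3, T4)
Max concurrent = 3


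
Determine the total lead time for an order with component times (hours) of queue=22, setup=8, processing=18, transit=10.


Lead time = queue + setup + processing + transit
= 22 + 8 + 18 + 10
= 58 hours


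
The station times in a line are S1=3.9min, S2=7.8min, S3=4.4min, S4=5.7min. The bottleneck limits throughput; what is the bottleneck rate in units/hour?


Bottleneck = longest station time
Station times: [3.9, 7.8, 4.4, 5.7]
Max = 7.8 min
Rate = 60 / 7.8
= 7.69 units/hour (bottleneck: 7.8min)


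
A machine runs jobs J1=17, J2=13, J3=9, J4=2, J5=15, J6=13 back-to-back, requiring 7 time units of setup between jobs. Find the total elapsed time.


Makespan = Σ processing + (n-1) × setup
= (17 + 13 + 9 + 2 + 15 + 13) + (6-1)×7
= 69 + 35
= 104 time units


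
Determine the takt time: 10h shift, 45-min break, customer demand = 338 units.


Available = 10×60 - 45 = 555 min
Takt time = 555 / 338
= 1.64 min/unit


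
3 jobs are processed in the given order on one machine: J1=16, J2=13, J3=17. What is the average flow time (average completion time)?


Completion times:
  J1: completes at 16
  J2: completes at 29
  J3: completes at 46
Sum = 91
Average = 91/3
= 30.33


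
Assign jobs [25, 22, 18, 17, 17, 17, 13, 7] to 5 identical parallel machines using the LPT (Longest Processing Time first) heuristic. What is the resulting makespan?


Jobs (LPT sorted): [25, 22, 18, 17, 17, 17, 13, 7]
Machines: 5
  J=25 → Machine 1 (load: 0+25=25)
  J=22 → Machine 2 (load: 0+22=22)
  J=18 → Machine 3 (load: 0+18=18)
  J=17 → Machine 4 (load: 0+17=17)
  J=17 → Machine 5 (load: 0+17=17)
  J=17 → Machine 4 (load: 17+17=34)
  J=13 → Machine 5 (load: 17+13=30)
  J=7 → Machine 3 (load: 18+7=25)
Machine loads: [25, 22, 25, 34, 30]
Makespan = max = 34 time units


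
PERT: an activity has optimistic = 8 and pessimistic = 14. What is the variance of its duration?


σ² = ((p - o) / 6)² = (p - o)² / 36
= (14 - 8)² / 36
= 6² / 36
= 36 / 36
= 1.0000


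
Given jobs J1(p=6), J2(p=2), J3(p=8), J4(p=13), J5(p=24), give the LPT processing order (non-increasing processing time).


LPT: sort by longest processing time first
  J5: p=24
  J4: p=13
  J3: p=8
  J1: p=6
  J2: p=2
Order: J5 → J4 → J3 → J1 → J2


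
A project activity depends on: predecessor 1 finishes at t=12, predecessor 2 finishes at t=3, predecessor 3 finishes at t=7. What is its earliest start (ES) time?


ES = max of all predecessor completion times
Predecessors: [12, 3, 7]
ES = max(12, 3, 7)
= 12


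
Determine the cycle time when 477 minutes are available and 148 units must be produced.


Cycle time = available time / demand
= 477 / 148
= 3.22 min/unit


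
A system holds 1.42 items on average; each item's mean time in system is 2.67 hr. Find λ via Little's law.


Little's law: L = λW → λ = L / W
= 1.42 / 2.67
= 0.53 per hour


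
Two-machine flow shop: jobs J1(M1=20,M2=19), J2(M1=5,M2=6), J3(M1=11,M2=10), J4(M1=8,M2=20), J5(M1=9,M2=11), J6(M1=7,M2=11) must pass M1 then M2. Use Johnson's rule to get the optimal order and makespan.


Johnson's rule:
Group 1 (M1≤M2, sort by M1): ['J2', 'J6', 'J4', 'J5']
Group 2 (M1>M2, sort desc M2): ['J1', 'J3']
Sequence: J2 → J6 → J4 → J5 → J1 → J3
Makespan calculation:
  J2: M1 done=5, M2 done=11
  J6: M1 done=12, M2 done=23
  J4: M1 done=20, M2 done=43
  J5: M1 done=29, M2 done=54
  J1: M1 done=49, M2 done=73
  J3: M1 done=60, M2 done=83
= Sequence: J2 → J6 → J4 → J5 → J1 → J3, Makespan: 83


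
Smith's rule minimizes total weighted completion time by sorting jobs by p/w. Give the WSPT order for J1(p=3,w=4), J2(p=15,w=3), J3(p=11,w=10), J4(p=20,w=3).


WSPT (Smith's rule): sort by p/w ascending
  J1: p/w = 3/4 = 0.750
  J3: p/w = 11/10 = 1.100
  J2: p/w = 15/3 = 5.000
  J4: p/w = 20/3 = 6.667
Order: J1 → J3 → J2 → J4


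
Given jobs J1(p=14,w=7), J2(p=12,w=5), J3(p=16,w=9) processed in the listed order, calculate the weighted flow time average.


Completion times:
  J1: C=14, w×C=7×14=98
  J2: C=26, w×C=5×26=130
  J3: C=42, w×C=9×42=378
Sum w×C = 606
Sum w = 21
Weighted avg = 606/21
= 28.86


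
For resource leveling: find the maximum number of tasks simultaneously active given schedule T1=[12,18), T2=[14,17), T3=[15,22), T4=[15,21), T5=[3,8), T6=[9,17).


Check each time point for overlaps:
  t=15: 5 tasks active (T1, T2, T3, T4, T6)
Max concurrent = 5


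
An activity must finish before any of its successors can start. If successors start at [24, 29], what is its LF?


LF = min of all successor start times
Successors start at: [24, 29]
LF = min(24, 29)
= 24


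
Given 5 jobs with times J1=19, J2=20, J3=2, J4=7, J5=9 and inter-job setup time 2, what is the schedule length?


Makespan = Σ processing + (n-1) × setup
= (19 + 20 + 2 + 7 + 9) + (5-1)×2
= 57 + 8
= 65 time units


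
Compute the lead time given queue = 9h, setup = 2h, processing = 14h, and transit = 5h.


Lead time = queue + setup + processing + transit
= 9 + 2 + 14 + 5
= 30 hours


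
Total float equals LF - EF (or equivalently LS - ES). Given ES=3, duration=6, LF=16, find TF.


EF = ES + duration = 3 + 6 = 9
LS = LF - duration = 16 - 6 = 10
Total Float = LF - EF = 16 - 9
(or LS - ES = 10 - 3)
= 7


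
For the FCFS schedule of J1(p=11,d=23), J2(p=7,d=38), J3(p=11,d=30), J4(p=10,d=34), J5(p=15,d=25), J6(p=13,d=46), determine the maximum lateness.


Lateness per job (L = C - d):
  J1: C=11, d=23, L=-12
  J2: C=18, d=38, L=-20
  J3: C=29, d=30, L=-1
  J4: C=39, d=34, L=5
  J5: C=54, d=25, L=29
  J6: C=67, d=46, L=21
Lmax = max(-12, -20, -1, 5, 29, 21)
= 29


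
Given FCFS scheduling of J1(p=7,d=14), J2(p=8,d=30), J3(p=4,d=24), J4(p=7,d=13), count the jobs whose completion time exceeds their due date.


Completion vs due date:
  J1: C=7, d=14 → on time
  J2: C=15, d=30 → on time
  J3: C=19, d=24 → on time
  J4: C=26, d=13 → TARDY
Tardy jobs: J4
Count = 1


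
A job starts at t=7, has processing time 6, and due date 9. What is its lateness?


Completion = 7 + 6 = 13
Lateness = C - d = 13 - 9
= 4


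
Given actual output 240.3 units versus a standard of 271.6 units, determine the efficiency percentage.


Efficiency = (actual / standard) × 100
= (240.3 / 271.6) × 100
= 88.5%


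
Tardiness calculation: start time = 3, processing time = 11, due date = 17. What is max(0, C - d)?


Completion = start + processing = 3 + 11 = 14
Tardiness = max(0, C - d) = max(0, 14 - 17)
= max(0, -3)
= 0


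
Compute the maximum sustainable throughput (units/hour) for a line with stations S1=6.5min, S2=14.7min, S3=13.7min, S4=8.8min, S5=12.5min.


Bottleneck = longest station time
Station times: [6.5, 14.7, 13.7, 8.8, 12.5]
Max = 14.7 min
Rate = 60 / 14.7
= 4.08 units/hour (bottleneck: 14.7min)


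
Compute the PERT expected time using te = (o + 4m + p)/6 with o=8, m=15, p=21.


te = (o + 4m + p) / 6
= (8 + 4×15 + 21) / 6
= (8 + 60 + 21) / 6
= 89 / 6
= 14.83


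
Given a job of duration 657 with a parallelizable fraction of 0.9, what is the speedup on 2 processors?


Amdahl's law: T_p = T × ((1-p) + p/N)
= 657 × ((1-0.9) + 0.9/2)
= 657 × (0.10 + 0.4500)
= 657 × 0.5500
= 361.35
Speedup = 657/361.35
= 1.82×


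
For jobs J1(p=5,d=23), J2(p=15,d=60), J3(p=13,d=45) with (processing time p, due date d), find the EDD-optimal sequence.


EDD: sort by earliest due date
  J1: d=23, p=5
  J3: d=45, p=13
  J2: d=60, p=15
Order: J1 → J3 → J2


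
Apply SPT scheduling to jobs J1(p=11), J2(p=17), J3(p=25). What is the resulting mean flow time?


SPT order: J1 → J2 → J3
Completion times:
  J1: C=11
  J2: C=28
  J3: C=53
Sum = 92, n = 3
Mean flow = 92/3
= 30.67


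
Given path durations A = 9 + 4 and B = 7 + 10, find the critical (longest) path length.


Path A: 9 + 4 = 13
Path B: 7 + 10 = 17
Critical path = longest = max(13, 17)
= 17 (Path B)


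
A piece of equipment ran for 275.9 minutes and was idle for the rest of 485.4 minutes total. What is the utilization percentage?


Utilization = busy / total × 100
= 275.9 / 485.4 × 100
= 56.8%


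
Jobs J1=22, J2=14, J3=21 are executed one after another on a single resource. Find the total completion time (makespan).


Sequential makespan: sum all processing times
= 22 + 14 + 21
= 57 time units


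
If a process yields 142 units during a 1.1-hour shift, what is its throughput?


Throughput = units / time
= 142 / 1.1
= 129.1 units/hour


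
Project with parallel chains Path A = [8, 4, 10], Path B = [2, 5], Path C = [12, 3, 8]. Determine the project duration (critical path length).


Path A: 8 + 4 + 10 = 22
Path B: 2 + 5 = 7
Path C: 12 + 3 + 8 = 23
Critical path = longest = max(22, 7, 23)
= 23 (Path C)


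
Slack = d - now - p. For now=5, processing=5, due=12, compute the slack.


Slack = due - current_time - processing
= 12 - 5 - 5
= 2


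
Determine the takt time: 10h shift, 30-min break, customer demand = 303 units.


Available = 10×60 - 30 = 570 min
Takt time = 570 / 303
= 1.88 min/unit


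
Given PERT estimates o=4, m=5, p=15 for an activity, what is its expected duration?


te = (o + 4m + p) / 6
= (4 + 4×5 + 15) / 6
= (4 + 20 + 15) / 6
= 39 / 6
= 6.50


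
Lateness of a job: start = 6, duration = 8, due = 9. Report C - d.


Completion = 6 + 8 = 14
Lateness = C - d = 14 - 9
= 5


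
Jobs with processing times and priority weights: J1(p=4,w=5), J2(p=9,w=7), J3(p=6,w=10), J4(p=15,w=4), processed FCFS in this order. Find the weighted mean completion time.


Completion times:
  J1: C=4, w×C=5×4=20
  J2: C=13, w×C=7×13=91
  J3: C=19, w×C=10×19=190
  J4: C=34, w×C=4×34=136
Sum w×C = 437
Sum w = 26
Weighted avg = 437/26
= 16.81


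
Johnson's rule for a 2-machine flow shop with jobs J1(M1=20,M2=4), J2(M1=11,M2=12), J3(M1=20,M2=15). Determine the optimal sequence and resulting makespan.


Johnson's rule:
Group 1 (M1≤M2, sort by M1): ['J2']
Group 2 (M1>M2, sort desc M2): ['J3', 'J1']
Sequence: J2 → J3 → J1
Makespan calculation:
  J2: M1 done=11, M2 done=23
  J3: M1 done=31, M2 done=46
  J1: M1 done=51, M2 done=55
= Sequence: J2 → J3 → J1, Makespan: 55


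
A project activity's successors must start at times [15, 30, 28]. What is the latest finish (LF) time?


LF = min of all successor start times
Successors start at: [15, 30, 28]
LF = min(15, 30, 28)
= 15


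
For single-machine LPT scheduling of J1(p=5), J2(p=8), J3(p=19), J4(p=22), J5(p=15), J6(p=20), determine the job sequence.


LPT: sort by longest processing time first
  J4: p=22
  J6: p=20
  J3: p=19
  J5: p=15
  J2: p=8
  J1: p=5
Order: J4 → J6 → J3 → J5 → J2 → J1


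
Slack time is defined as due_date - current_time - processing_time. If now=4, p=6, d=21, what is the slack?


Slack = due - current_time - processing
= 21 - 4 - 6
= 11


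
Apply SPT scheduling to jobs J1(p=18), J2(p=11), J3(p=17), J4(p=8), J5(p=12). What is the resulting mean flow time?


SPT order: J4 → J2 → J5 → J3 → J1
Completion times:
  J4: C=8
  J2: C=19
  J5: C=31
  J3: C=48
  J1: C=66
Sum = 172, n = 5
Mean flow = 172/5
= 34.40


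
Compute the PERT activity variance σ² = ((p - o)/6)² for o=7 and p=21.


σ² = ((p - o) / 6)² = (p - o)² / 36
= (21 - 7)² / 36
= 14² / 36
= 196 / 36
= 5.4444


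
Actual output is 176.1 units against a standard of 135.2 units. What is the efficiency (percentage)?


Efficiency = (actual / standard) × 100
= (176.1 / 135.2) × 100
= 130.3%


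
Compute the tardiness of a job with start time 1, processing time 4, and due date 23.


Completion = start + processing = 1 + 4 = 5
Tardiness = max(0, C - d) = max(0, 5 - 23)
= max(0, -18)
= 0


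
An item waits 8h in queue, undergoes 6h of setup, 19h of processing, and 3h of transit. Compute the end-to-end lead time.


Lead time = queue + setup + processing + transit
= 8 + 6 + 19 + 3
= 36 hours


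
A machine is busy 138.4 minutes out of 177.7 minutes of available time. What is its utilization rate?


Utilization = busy / total × 100
= 138.4 / 177.7 × 100
= 77.9%


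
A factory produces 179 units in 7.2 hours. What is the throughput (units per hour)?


Throughput = units / time
= 179 / 7.2
= 24.9 units/hour


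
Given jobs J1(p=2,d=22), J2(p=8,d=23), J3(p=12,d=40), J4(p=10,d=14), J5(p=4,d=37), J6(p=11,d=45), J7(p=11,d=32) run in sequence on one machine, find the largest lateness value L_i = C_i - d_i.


Lateness per job (L = C - d):
  J1: C=2, d=22, L=-20
  J2: C=10, d=23, L=-13
  J3: C=22, d=40, L=-18
  J4: C=32, d=14, L=18
  J5: C=36, d=37, L=-1
  J6: C=47, d=45, L=2
  J7: C=58, d=32, L=26
Lmax = max(-20, -13, -18, 18, -1, 2, 26)
= 26


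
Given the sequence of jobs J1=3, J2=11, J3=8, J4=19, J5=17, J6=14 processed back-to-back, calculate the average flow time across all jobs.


Completion times:
  J1: completes at 3
  J2: completes at 14
  J3: completes at 22
  J4: completes at 41
  J5: completes at 58
  J6: completes at 72
Sum = 210
Average = 210/6
= 35.00


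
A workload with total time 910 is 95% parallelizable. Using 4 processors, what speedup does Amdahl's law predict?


Amdahl's law: T_p = T × ((1-p) + p/N)
= 910 × ((1-0.95) + 0.95/4)
= 910 × (0.05 + 0.2375)
= 910 × 0.2875
= 261.63
Speedup = 910/261.63
= 3.48×


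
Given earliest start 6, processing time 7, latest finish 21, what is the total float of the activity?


EF = ES + duration = 6 + 7 = 13
LS = LF - duration = 21 - 7 = 14
Total Float = LF - EF = 21 - 13
(or LS - ES = 14 - 6)
= 8


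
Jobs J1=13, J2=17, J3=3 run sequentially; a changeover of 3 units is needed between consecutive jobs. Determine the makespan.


Makespan = Σ processing + (n-1) × setup
= (13 + 17 + 3) + (3-1)×3
= 33 + 6
= 39 time units


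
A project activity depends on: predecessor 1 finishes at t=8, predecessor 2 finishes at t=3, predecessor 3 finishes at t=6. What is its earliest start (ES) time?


ES = max of all predecessor completion times
Predecessors: [8, 3, 6]
ES = max(8, 3, 6)
= 8


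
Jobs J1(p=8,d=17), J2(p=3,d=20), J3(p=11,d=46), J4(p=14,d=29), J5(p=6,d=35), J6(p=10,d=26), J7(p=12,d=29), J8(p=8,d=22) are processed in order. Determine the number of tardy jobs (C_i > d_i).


Completion vs due date:
  J1: C=8, d=17 → on time
  J2: C=11, d=20 → on time
  J3: C=22, d=46 → on time
  J4: C=36, d=29 → TARDY
  J5: C=42, d=35 → TARDY
  J6: C=52, d=26 → TARDY
  J7: C=64, d=29 → TARDY
  J8: C=72, d=22 → TARDY
Tardy jobs: J4, J5, J6, J7, J8
Count = 5


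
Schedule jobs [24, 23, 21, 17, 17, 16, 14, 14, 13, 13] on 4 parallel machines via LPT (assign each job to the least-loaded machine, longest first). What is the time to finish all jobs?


Jobs (LPT sorted): [24, 23, 21, 17, 17, 16, 14, 14, 13, 13]
Machines: 4
  J=24 → Machine 1 (load: 0+24=24)
  J=23 → Machine 2 (load: 0+23=23)
  J=21 → Machine 3 (load: 0+21=21)
  J=17 → Machine 4 (load: 0+17=17)
  J=17 → Machine 4 (load: 17+17=34)
  J=16 → Machine 3 (load: 21+16=37)
  J=14 → Machine 2 (load: 23+14=37)
  J=14 → Machine 1 (load: 24+14=38)
  J=13 → Machine 4 (load: 34+13=47)
  J=13 → Machine 2 (load: 37+13=50)
Machine loads: [38, 50, 37, 47]
Makespan = max = 50 time units


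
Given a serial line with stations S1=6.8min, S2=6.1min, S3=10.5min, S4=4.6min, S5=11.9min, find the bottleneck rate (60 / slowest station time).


Bottleneck = longest station time
Station times: [6.8, 6.1, 10.5, 4.6, 11.9]
Max = 11.9 min
Rate = 60 / 11.9
= 5.04 units/hour (bottleneck: 11.9min)


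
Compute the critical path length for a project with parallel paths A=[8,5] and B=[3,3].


Path A: 8 + 5 = 13
Path B: 3 + 3 = 6
Critical path = longest = max(13, 6)
= 13 (Path A)


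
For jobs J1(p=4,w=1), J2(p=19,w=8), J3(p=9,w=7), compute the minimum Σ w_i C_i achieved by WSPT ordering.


WSPT order (by p/w): J3 → J2 → J1
  J3: C=9, w·C=7×9=63
  J2: C=28, w·C=8×28=224
  J1: C=32, w·C=1×32=32
Σ w·C = 319
= 319


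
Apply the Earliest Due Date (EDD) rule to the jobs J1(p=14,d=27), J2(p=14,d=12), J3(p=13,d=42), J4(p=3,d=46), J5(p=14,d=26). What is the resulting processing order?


EDD: sort by earliest due date
  J2: d=12, p=14
  J5: d=26, p=14
  J1: d=27, p=14
  J3: d=42, p=13
  J4: d=46, p=3
Order: J2 → J5 → J1 → J3 → J4


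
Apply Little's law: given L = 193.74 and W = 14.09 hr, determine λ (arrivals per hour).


Little's law: L = λW → λ = L / W
= 193.74 / 14.09
= 13.75 per hour


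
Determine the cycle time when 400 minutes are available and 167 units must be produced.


Cycle time = available time / demand
= 400 / 167
= 2.40 min/unit


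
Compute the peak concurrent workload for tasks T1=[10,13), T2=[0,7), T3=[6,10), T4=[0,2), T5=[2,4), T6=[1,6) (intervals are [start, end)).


Check each time point for overlaps:
  t=1: 3 tasks active (T2, T4, T6)
Max concurrent = 3


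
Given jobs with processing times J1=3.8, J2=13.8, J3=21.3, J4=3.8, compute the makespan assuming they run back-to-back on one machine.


Sequential makespan: sum all processing times
= 3.8 + 13.8 + 21.3 + 3.8
= 42.7 time units


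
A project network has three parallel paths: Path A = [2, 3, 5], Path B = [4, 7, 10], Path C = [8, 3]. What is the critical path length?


Path A: 2 + 3 + 5 = 10
Path B: 4 + 7 + 10 = 21
Path C: 8 + 3 = 11
Critical path = longest = max(10, 21, 11)
= 21 (Path B)


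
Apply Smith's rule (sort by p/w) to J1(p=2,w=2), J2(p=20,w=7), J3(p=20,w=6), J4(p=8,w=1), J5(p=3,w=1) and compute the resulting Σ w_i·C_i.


WSPT order (by p/w): J1 → J2 → J5 → J3 → J4
  J1: C=2, w·C=2×2=4
  J2: C=22, w·C=7×22=154
  J5: C=25, w·C=1×25=25
  J3: C=45, w·C=6×45=270
  J4: C=53, w·C=1×53=53
Σ w·C = 506
= 506


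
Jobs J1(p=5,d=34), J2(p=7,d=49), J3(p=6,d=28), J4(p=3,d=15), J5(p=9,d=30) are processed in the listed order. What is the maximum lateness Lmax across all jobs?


Lateness per job (L = C - d):
  J1: C=5, d=34, L=-29
  J2: C=12, d=49, L=-37
  J3: C=18, d=28, L=-10
  J4: C=21, d=15, L=6
  J5: C=30, d=30, L=0
Lmax = max(-29, -37, -10, 6, 0)
= 6


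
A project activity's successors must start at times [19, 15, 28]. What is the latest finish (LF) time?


LF = min of all successor start times
Successors start at: [19, 15, 28]
LF = min(19, 15, 28)
= 15


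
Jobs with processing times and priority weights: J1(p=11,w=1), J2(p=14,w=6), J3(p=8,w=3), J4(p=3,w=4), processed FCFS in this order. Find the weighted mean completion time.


Completion times:
  J1: C=11, w×C=1×11=11
  J2: C=25, w×C=6×25=150
  J3: C=33, w×C=3×33=99
  J4: C=36, w×C=4×36=144
Sum w×C = 404
Sum w = 14
Weighted avg = 404/14
= 28.86


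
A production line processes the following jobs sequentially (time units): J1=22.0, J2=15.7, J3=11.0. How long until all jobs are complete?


Sequential makespan: sum all processing times
= 22.0 + 15.7 + 11.0
= 48.7 time units


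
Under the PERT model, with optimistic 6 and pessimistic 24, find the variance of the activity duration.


σ² = ((p - o) / 6)² = (p - o)² / 36
= (24 - 6)² / 36
= 18² / 36
= 324 / 36
= 9.0000


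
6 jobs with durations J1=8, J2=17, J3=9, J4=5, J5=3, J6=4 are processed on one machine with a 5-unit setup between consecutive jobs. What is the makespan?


Makespan = Σ processing + (n-1) × setup
= (8 + 17 + 9 + 5 + 3 + 4) + (6-1)×5
= 46 + 25
= 71 time units


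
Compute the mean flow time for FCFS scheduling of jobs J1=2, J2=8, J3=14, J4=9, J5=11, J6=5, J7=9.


Completion times:
  J1: completes at 2
  J2: completes at 10
  J3: completes at 24
  J4: completes at 33
  J5: completes at 44
  J6: completes at 49
  J7: completes at 58
Sum = 220
Average = 220/7
= 31.43


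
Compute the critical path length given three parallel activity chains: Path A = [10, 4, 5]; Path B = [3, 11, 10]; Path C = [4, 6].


Path A: 10 + 4 + 5 = 19
Path B: 3 + 11 + 10 = 24
Path C: 4 + 6 = 10
Critical path = longest = max(19, 24, 10)
= 24 (Path B)


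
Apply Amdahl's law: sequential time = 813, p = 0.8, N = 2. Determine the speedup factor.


Amdahl's law: T_p = T × ((1-p) + p/N)
= 813 × ((1-0.8) + 0.8/2)
= 813 × (0.20 + 0.4000)
= 813 × 0.6000
= 487.80
Speedup = 813/487.80
= 1.67×


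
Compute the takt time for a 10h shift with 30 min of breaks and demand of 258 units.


Available = 10×60 - 30 = 570 min
Takt time = 570 / 258
= 2.21 min/unit


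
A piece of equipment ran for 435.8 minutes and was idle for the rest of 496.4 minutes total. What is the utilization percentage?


Utilization = busy / total × 100
= 435.8 / 496.4 × 100
= 87.8%


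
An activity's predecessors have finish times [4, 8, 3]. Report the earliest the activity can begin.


ES = max of all predecessor completion times
Predecessors: [4, 8, 3]
ES = max(4, 8, 3)
= 8


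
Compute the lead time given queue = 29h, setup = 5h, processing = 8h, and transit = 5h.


Lead time = queue + setup + processing + transit
= 29 + 5 + 8 + 5
= 47 hours


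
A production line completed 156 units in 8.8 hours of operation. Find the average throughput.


Throughput = units / time
= 156 / 8.8
= 17.7 units/hour


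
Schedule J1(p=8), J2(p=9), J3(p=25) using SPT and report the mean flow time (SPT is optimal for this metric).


SPT order: J1 → J2 → J3
Completion times:
  J1: C=8
  J2: C=17
  J3: C=42
Sum = 67, n = 3
Mean flow = 67/3
= 22.33


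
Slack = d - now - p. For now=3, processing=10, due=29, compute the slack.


Slack = due - current_time - processing
= 29 - 3 - 10
= 16


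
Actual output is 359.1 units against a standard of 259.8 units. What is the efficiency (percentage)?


Efficiency = (actual / standard) × 100
= (359.1 / 259.8) × 100
= 138.2%


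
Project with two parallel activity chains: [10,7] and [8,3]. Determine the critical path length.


Path A: 10 + 7 = 17
Path B: 8 + 3 = 11
Critical path = longest = max(17, 11)
= 17 (Path A)


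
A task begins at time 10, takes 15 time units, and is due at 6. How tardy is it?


Completion = start + processing = 10 + 15 = 25
Tardiness = max(0, C - d) = max(0, 25 - 6)
= max(0, 19)
= 19


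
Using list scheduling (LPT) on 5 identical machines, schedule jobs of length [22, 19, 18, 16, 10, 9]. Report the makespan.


Jobs (LPT sorted): [22, 19, 18, 16, 10, 9]
Machines: 5
  J=22 → Machine 1 (load: 0+22=22)
  J=19 → Machine 2 (load: 0+19=19)
  J=18 → Machine 3 (load: 0+18=18)
  J=16 → Machine 4 (load: 0+16=16)
  J=10 → Machine 5 (load: 0+10=10)
  J=9 → Machine 5 (load: 10+9=19)
Machine loads: [22, 19, 18, 16, 19]
Makespan = max = 22 time units


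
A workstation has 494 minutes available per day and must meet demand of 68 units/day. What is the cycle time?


Cycle time = available time / demand
= 494 / 68
= 7.26 min/unit


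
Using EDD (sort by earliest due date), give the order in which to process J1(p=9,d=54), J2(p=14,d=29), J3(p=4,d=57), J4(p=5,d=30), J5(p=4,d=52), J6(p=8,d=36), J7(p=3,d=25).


EDD: sort by earliest due date
  J7: d=25, p=3
  J2: d=29, p=14
  J4: d=30, p=5
  J6: d=36, p=8
  J5: d=52, p=4
  J1: d=54, p=9
  J3: d=57, p=4
Order: J7 → J2 → J4 → J6 → J5 → J1 → J3


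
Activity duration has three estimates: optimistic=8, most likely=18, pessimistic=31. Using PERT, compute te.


te = (o + 4m + p) / 6
= (8 + 4×18 + 31) / 6
= (8 + 72 + 31) / 6
= 111 / 6
= 18.50


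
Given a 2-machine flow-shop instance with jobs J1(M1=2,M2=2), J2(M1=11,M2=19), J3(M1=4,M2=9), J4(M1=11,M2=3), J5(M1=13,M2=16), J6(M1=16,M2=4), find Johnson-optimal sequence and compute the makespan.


Johnson's rule:
Group 1 (M1≤M2, sort by M1): ['J1', 'J3', 'J2', 'J5']
Group 2 (M1>M2, sort desc M2): ['J6', 'J4']
Sequence: J1 → J3 → J2 → J5 → J6 → J4
Makespan calculation:
  J1: M1 done=2, M2 done=4
  J3: M1 done=6, M2 done=15
  J2: M1 done=17, M2 done=36
  J5: M1 done=30, M2 done=52
  J6: M1 done=46, M2 done=56
  J4: M1 done=57, M2 done=60
= Sequence: J1 → J3 → J2 → J5 → J6 → J4, Makespan: 60


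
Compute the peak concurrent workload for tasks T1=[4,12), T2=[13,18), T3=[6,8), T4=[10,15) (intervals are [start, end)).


Check each time point for overlaps:
  t=6: 2 tasks active (T1, T3)
Max concurrent = 2


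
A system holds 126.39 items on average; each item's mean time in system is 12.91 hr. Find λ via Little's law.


Little's law: L = λW → λ = L / W
= 126.39 / 12.91
= 9.79 per hour


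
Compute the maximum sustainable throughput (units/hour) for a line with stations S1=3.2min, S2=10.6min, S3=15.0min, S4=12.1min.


Bottleneck = longest station time
Station times: [3.2, 10.6, 15.0, 12.1]
Max = 15.0 min
Rate = 60 / 15.0
= 4.00 units/hour (bottleneck: 15.0min)


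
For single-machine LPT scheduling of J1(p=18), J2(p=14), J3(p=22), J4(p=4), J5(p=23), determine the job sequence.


LPT: sort by longest processing time first
  J5: p=23
  J3: p=22
  J1: p=18
  J2: p=14
  J4: p=4
Order: J5 → J3 → J1 → J2 → J4


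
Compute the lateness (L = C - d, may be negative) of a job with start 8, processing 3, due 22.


Completion = 8 + 3 = 11
Lateness = C - d = 11 - 22
= -11


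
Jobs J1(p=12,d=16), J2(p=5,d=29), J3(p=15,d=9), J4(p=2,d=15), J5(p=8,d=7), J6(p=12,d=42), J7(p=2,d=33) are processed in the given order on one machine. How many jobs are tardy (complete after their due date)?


Completion vs due date:
  J1: C=12, d=16 → on time
  J2: C=17, d=29 → on time
  J3: C=32, d=9 → TARDY
  J4: C=34, d=15 → TARDY
  J5: C=42, d=7 → TARDY
  J6: C=54, d=42 → TARDY
  J7: C=56, d=33 → TARDY
Tardy jobs: J3, J4, J5, J6, J7
Count = 5


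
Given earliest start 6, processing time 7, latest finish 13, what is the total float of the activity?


EF = ES + duration = 6 + 7 = 13
LS = LF - duration = 13 - 7 = 6
Total Float = LF - EF = 13 - 13
(or LS - ES = 6 - 6)
= 0


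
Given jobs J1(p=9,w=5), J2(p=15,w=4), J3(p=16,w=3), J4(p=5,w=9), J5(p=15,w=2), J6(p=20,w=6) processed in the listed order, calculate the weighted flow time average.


Completion times:
  J1: C=9, w×C=5×9=45
  J2: C=24, w×C=4×24=96
  J3: C=40, w×C=3×40=120
  J4: C=45, w×C=9×45=405
  J5: C=60, w×C=2×60=120
  J6: C=80, w×C=6×80=480
Sum w×C = 1266
Sum w = 29
Weighted avg = 1266/29
= 43.66


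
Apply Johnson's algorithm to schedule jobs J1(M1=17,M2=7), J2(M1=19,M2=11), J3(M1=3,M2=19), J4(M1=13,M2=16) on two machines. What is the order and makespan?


Johnson's rule:
Group 1 (M1≤M2, sort by M1): ['J3', 'J4']
Group 2 (M1>M2, sort desc M2): ['J2', 'J1']
Sequence: J3 → J4 → J2 → J1
Makespan calculation:
  J3: M1 done=3, M2 done=22
  J4: M1 done=16, M2 done=38
  J2: M1 done=35, M2 done=49
  J1: M1 done=52, M2 done=59
= Sequence: J3 → J4 → J2 → J1, Makespan: 59


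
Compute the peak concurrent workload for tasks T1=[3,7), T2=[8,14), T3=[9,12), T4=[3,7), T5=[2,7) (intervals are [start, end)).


Check each time point for overlaps:
  t=3: 3 tasks active (T1, T4, T5)
Max concurrent = 3


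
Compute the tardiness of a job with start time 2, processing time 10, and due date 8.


Completion = start + processing = 2 + 10 = 12
Tardiness = max(0, C - d) = max(0, 12 - 8)
= max(0, 4)
= 4


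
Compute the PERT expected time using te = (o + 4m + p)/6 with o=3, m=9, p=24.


te = (o + 4m + p) / 6
= (3 + 4×9 + 24) / 6
= (3 + 36 + 24) / 6
= 63 / 6
= 10.50


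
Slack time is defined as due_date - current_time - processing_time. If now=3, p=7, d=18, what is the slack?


Slack = due - current_time - processing
= 18 - 3 - 7
= 8


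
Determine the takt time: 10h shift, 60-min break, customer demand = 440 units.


Available = 10×60 - 60 = 540 min
Takt time = 540 / 440
= 1.23 min/unit
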